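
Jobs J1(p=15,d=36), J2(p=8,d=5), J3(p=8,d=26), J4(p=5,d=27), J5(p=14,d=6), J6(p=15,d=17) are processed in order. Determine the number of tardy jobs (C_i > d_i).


Completion vs due date:
  J1: C=15, d=36 → on time
  J2: C=23, d=5 → TARDY
  J3: C=31, d=26 → TARDY
  J4: C=36, d=27 → TARDY
  J5: C=50, d=6 → TARDY
  J6: C=65, d=17 → TARDY
Tardy jobs: J2, J3, J4, J5, J6
Count = 5


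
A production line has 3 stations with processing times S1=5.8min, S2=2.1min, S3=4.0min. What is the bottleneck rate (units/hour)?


Bottleneck = longest station time
Station times: [5.8, 2.1, 4.0]
Max = 5.8 min
Rate = 60 / 5.8
= 10.34 units/hour (bottleneck: 5.8min)


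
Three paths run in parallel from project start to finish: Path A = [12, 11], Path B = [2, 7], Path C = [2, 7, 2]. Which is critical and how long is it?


Path A: 12 + 11 = 23
Path B: 2 + 7 = 9
Path C: 2 + 7 + 2 = 11
Critical path = longest = max(23, 9, 11)
= 23 (Path A)


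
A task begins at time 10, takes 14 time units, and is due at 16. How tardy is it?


Completion = start + processing = 10 + 14 = 24
Tardiness = max(0, C - d) = max(0, 24 - 16)
= max(0, 8)
= 8


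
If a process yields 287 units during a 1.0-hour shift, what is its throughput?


Throughput = units / time
= 287 / 1.0
= 287.0 units/hour


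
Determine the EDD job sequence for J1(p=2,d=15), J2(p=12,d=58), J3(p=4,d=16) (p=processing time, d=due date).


EDD: sort by earliest due date
  J1: d=15, p=2
  J3: d=16, p=4
  J2: d=58, p=12
Order: J1 → J3 → J2


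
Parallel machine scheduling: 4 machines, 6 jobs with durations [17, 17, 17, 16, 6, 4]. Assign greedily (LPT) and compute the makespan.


Jobs (LPT sorted): [17, 17, 17, 16, 6, 4]
Machines: 4
  J=17 → Machine 1 (load: 0+17=17)
  J=17 → Machine 2 (load: 0+17=17)
  J=17 → Machine 3 (load: 0+17=17)
  J=16 → Machine 4 (load: 0+16=16)
  J=6 → Machine 4 (load: 16+6=22)
  J=4 → Machine 1 (load: 17+4=21)
Machine loads: [21, 17, 17, 22]
Makespan = max = 22 time units


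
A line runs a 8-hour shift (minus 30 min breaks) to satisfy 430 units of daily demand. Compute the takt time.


Available = 8×60 - 30 = 450 min
Takt time = 450 / 430
= 1.05 min/unit


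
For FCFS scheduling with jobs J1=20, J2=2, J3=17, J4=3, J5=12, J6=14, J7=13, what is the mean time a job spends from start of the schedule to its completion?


Completion times:
  J1: completes at 20
  J2: completes at 22
  J3: completes at 39
  J4: completes at 42
  J5: completes at 54
  J6: completes at 68
  J7: completes at 81
Sum = 326
Average = 326/7
= 46.57


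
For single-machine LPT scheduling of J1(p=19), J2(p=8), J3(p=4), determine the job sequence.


LPT: sort by longest processing time first
  J1: p=19
  J2: p=8
  J3: p=4
Order: J1 → J2 → J3


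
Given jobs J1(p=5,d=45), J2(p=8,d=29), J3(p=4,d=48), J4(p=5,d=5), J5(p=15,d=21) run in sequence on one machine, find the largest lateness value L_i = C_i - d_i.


Lateness per job (L = C - d):
  J1: C=5, d=45, L=-40
  J2: C=13, d=29, L=-16
  J3: C=17, d=48, L=-31
  J4: C=22, d=5, L=17
  J5: C=37, d=21, L=16
Lmax = max(-40, -16, -31, 17, 16)
= 17


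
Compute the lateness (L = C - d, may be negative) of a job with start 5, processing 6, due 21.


Completion = 5 + 6 = 11
Lateness = C - d = 11 - 21
= -10


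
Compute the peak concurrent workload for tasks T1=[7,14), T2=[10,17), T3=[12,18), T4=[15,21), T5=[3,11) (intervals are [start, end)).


Check each time point for overlaps:
  t=10: 3 tasks active (T1, T2, T5)
Max concurrent = 3


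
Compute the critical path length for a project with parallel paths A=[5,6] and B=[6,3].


Path A: 5 + 6 = 11
Path B: 6 + 3 = 9
Critical path = longest = max(11, 9)
= 11 (Path A)


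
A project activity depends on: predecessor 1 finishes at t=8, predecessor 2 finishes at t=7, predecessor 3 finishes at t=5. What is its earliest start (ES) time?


ES = max of all predecessor completion times
Predecessors: [8, 7, 5]
ES = max(8, 7, 5)
= 8


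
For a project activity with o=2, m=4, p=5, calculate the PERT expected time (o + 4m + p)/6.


te = (o + 4m + p) / 6
= (2 + 4×4 + 5) / 6
= (2 + 16 + 5) / 6
= 23 / 6
= 3.83


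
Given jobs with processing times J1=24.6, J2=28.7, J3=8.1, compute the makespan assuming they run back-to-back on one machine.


Sequential makespan: sum all processing times
= 24.6 + 28.7 + 8.1
= 61.4 time units


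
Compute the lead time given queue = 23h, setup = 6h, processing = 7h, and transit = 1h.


Lead time = queue + setup + processing + transit
= 23 + 6 + 7 + 1
= 37 hours


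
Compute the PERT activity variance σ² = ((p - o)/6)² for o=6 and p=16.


σ² = ((p - o) / 6)² = (p - o)² / 36
= (16 - 6)² / 36
= 10² / 36
= 100 / 36
= 2.7778


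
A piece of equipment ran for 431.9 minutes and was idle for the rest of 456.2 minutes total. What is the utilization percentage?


Utilization = busy / total × 100
= 431.9 / 456.2 × 100
= 94.7%


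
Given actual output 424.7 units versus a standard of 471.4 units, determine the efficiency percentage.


Efficiency = (actual / standard) × 100
= (424.7 / 471.4) × 100
= 90.1%


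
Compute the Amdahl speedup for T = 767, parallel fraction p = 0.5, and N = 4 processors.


Amdahl's law: T_p = T × ((1-p) + p/N)
= 767 × ((1-0.5) + 0.5/4)
= 767 × (0.50 + 0.1250)
= 767 × 0.6250
= 479.38
Speedup = 767/479.38
= 1.60×


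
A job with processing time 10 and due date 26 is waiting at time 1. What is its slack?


Slack = due - current_time - processing
= 26 - 1 - 10
= 15


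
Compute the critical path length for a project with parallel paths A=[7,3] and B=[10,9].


Path A: 7 + 3 = 10
Path B: 10 + 9 = 19
Critical path = longest = max(10, 19)
= 19 (Path B)


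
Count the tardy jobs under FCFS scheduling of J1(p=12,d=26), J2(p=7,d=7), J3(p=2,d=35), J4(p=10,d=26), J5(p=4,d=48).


Completion vs due date:
  J1: C=12, d=26 → on time
  J2: C=19, d=7 → TARDY
  J3: C=21, d=35 → on time
  J4: C=31, d=26 → TARDY
  J5: C=35, d=48 → on time
Tardy jobs: J2, J4
Count = 2


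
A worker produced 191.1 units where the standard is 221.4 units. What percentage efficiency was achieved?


Efficiency = (actual / standard) × 100
= (191.1 / 221.4) × 100
= 86.3%


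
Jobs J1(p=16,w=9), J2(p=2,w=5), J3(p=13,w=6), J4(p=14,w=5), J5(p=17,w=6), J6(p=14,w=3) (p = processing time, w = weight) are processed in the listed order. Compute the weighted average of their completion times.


Completion times:
  J1: C=16, w×C=9×16=144
  J2: C=18, w×C=5×18=90
  J3: C=31, w×C=6×31=186
  J4: C=45, w×C=5×45=225
  J5: C=62, w×C=6×62=372
  J6: C=76, w×C=3×76=228
Sum w×C = 1245
Sum w = 34
Weighted avg = 1245/34
= 36.62


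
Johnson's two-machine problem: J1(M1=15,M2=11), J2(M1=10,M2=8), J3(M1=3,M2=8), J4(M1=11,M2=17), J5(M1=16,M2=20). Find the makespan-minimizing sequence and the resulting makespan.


Johnson's rule:
Group 1 (M1≤M2, sort by M1): ['J3', 'J4', 'J5']
Group 2 (M1>M2, sort desc M2): ['J1', 'J2']
Sequence: J3 → J4 → J5 → J1 → J2
Makespan calculation:
  J3: M1 done=3, M2 done=11
  J4: M1 done=14, M2 done=31
  J5: M1 done=30, M2 done=51
  J1: M1 done=45, M2 done=62
  J2: M1 done=55, M2 done=70
= Sequence: J3 → J4 → J5 → J1 → J2, Makespan: 70


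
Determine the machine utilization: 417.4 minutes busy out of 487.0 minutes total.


Utilization = busy / total × 100
= 417.4 / 487.0 × 100
= 85.7%


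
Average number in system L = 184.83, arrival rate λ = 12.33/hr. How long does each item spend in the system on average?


Little's law: L = λW → W = L / λ
= 184.83 / 12.33
= 14.99 hours


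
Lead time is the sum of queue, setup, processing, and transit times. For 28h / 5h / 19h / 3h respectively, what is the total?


Lead time = queue + setup + processing + transit
= 28 + 5 + 19 + 3
= 55 hours


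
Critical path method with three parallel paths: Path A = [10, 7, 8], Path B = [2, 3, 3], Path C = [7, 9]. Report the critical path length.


Path A: 10 + 7 + 8 = 25
Path B: 2 + 3 + 3 = 8
Path C: 7 + 9 = 16
Critical path = longest = max(25, 8, 16)
= 25 (Path A)


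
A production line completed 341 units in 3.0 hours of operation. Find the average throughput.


Throughput = units / time
= 341 / 3.0
= 113.7 units/hour


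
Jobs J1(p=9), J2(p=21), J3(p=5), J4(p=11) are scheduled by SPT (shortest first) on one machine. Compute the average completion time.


SPT order: J3 → J1 → J4 → J2
Completion times:
  J3: C=5
  J1: C=14
  J4: C=25
  J2: C=46
Sum = 90, n = 4
Mean flow = 90/4
= 22.50


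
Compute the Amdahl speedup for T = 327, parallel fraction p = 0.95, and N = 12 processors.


Amdahl's law: T_p = T × ((1-p) + p/N)
= 327 × ((1-0.95) + 0.95/12)
= 327 × (0.05 + 0.0792)
= 327 × 0.1292
= 42.24
Speedup = 327/42.24
= 7.74×


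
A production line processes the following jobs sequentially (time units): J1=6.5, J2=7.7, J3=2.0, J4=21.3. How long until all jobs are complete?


Sequential makespan: sum all processing times
= 6.5 + 7.7 + 2.0 + 21.3
= 37.5 time units


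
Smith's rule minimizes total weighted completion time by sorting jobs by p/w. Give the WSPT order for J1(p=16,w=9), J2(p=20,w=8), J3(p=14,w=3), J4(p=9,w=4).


WSPT (Smith's rule): sort by p/w ascending
  J1: p/w = 16/9 = 1.778
  J4: p/w = 9/4 = 2.250
  J2: p/w = 20/8 = 2.500
  J3: p/w = 14/3 = 4.667
Order: J1 → J4 → J2 → J3


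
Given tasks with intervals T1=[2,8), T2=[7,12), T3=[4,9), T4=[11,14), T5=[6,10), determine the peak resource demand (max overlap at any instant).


Check each time point for overlaps:
  t=7: 4 tasks active (T1, T2, T3, T5)
Max concurrent = 4


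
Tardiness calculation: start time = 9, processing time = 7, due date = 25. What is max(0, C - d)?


Completion = start + processing = 9 + 7 = 16
Tardiness = max(0, C - d) = max(0, 16 - 25)
= max(0, -9)
= 0


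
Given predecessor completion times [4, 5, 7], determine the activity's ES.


ES = max of all predecessor completion times
Predecessors: [4, 5, 7]
ES = max(4, 5, 7)
= 7


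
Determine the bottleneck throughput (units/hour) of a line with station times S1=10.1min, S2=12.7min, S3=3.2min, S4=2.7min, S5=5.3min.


Bottleneck = longest station time
Station times: [10.1, 12.7, 3.2, 2.7, 5.3]
Max = 12.7 min
Rate = 60 / 12.7
= 4.72 units/hour (bottleneck: 12.7min)


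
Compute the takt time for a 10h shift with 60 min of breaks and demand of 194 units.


Available = 10×60 - 60 = 540 min
Takt time = 540 / 194
= 2.78 min/unit


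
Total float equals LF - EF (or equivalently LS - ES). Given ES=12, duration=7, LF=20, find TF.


EF = ES + duration = 12 + 7 = 19
LS = LF - duration = 20 - 7 = 13
Total Float = LF - EF = 20 - 19
(or LS - ES = 13 - 12)
= 1


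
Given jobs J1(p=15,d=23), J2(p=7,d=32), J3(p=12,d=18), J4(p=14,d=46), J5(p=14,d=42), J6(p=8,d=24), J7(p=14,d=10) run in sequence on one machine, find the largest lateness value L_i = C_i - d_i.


Lateness per job (L = C - d):
  J1: C=15, d=23, L=-8
  J2: C=22, d=32, L=-10
  J3: C=34, d=18, L=16
  J4: C=48, d=46, L=2
  J5: C=62, d=42, L=20
  J6: C=70, d=24, L=46
  J7: C=84, d=10, L=74
Lmax = max(-8, -10, 16, 2, 20, 46, 74)
= 74


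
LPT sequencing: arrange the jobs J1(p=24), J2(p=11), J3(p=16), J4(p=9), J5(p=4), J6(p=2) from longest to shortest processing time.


LPT: sort by longest processing time first
  J1: p=24
  J3: p=16
  J2: p=11
  J4: p=9
  J5: p=4
  J6: p=2
Order: J1 → J3 → J2 → J4 → J5 → J6


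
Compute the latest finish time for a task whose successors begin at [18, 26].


LF = min of all successor start times
Successors start at: [18, 26]
LF = min(18, 26)
= 18


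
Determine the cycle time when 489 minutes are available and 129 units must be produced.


Cycle time = available time / demand
= 489 / 129
= 3.79 min/unit


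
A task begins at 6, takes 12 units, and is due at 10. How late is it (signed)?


Completion = 6 + 12 = 18
Lateness = C - d = 18 - 10
= 8


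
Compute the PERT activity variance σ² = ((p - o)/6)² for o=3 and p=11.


σ² = ((p - o) / 6)² = (p - o)² / 36
= (11 - 3)² / 36
= 8² / 36
= 64 / 36
= 1.7778


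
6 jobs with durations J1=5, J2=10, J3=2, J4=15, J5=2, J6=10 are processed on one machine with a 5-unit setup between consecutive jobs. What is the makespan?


Makespan = Σ processing + (n-1) × setup
= (5 + 10 + 2 + 15 + 2 + 10) + (6-1)×5
= 44 + 25
= 69 time units


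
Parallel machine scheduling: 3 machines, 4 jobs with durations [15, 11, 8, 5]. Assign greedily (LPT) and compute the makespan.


Jobs (LPT sorted): [15, 11, 8, 5]
Machines: 3
  J=15 → Machine 1 (load: 0+15=15)
  J=11 → Machine 2 (load: 0+11=11)
  J=8 → Machine 3 (load: 0+8=8)
  J=5 → Machine 3 (load: 8+5=13)
Machine loads: [15, 11, 13]
Makespan = max = 15 time units


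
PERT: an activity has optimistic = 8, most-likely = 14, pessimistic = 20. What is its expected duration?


te = (o + 4m + p) / 6
= (8 + 4×14 + 20) / 6
= (8 + 56 + 20) / 6
= 84 / 6
= 14.00


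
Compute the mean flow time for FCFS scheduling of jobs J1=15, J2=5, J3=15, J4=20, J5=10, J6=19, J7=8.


Completion times:
  J1: completes at 15
  J2: completes at 20
  J3: completes at 35
  J4: completes at 55
  J5: completes at 65
  J6: completes at 84
  J7: completes at 92
Sum = 366
Average = 366/7
= 52.29


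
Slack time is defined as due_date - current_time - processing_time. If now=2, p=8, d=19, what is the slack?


Slack = due - current_time - processing
= 19 - 2 - 8
= 9


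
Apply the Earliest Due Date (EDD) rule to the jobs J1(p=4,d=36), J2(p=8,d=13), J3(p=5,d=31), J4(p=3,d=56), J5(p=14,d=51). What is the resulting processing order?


EDD: sort by earliest due date
  J2: d=13, p=8
  J3: d=31, p=5
  J1: d=36, p=4
  J5: d=51, p=14
  J4: d=56, p=3
Order: J2 → J3 → J1 → J5 → J4


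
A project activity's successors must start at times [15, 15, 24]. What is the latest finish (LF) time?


LF = min of all successor start times
Successors start at: [15, 15, 24]
LF = min(15, 15, 24)
= 15


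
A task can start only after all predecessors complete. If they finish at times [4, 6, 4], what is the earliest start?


ES = max of all predecessor completion times
Predecessors: [4, 6, 4]
ES = max(4, 6, 4)
= 6


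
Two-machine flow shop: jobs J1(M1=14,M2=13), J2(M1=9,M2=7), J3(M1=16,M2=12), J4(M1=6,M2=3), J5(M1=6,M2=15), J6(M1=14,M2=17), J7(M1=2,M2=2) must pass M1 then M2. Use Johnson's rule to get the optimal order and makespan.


Johnson's rule:
Group 1 (M1≤M2, sort by M1): ['J7', 'J5', 'J6']
Group 2 (M1>M2, sort desc M2): ['J1', 'J3', 'J2', 'J4']
Sequence: J7 → J5 → J6 → J1 → J3 → J2 → J4
Makespan calculation:
  J7: M1 done=2, M2 done=4
  J5: M1 done=8, M2 done=23
  J6: M1 done=22, M2 done=40
  J1: M1 done=36, M2 done=53
  J3: M1 done=52, M2 done=65
  J2: M1 done=61, M2 done=72
  J4: M1 done=67, M2 done=75
= Sequence: J7 → J5 → J6 → J1 → J3 → J2 → J4, Makespan: 75


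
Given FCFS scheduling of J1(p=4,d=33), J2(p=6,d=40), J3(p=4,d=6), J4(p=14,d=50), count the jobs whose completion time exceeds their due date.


Completion vs due date:
  J1: C=4, d=33 → on time
  J2: C=10, d=40 → on time
  J3: C=14, d=6 → TARDY
  J4: C=28, d=50 → on time
Tardy jobs: J3
Count = 1


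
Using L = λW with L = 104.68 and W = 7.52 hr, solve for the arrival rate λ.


Little's law: L = λW → λ = L / W
= 104.68 / 7.52
= 13.92 per hour


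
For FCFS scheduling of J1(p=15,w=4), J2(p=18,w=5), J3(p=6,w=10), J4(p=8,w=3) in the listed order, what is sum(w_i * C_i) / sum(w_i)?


Completion times:
  J1: C=15, w×C=4×15=60
  J2: C=33, w×C=5×33=165
  J3: C=39, w×C=10×39=390
  J4: C=47, w×C=3×47=141
Sum w×C = 756
Sum w = 22
Weighted avg = 756/22
= 34.36


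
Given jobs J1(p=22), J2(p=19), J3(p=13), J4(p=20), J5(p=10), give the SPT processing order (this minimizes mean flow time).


SPT: sort by shortest processing time
  J5: p=10
  J3: p=13
  J2: p=19
  J4: p=20
  J1: p=22
Order: J5 → J3 → J2 → J4 → J1


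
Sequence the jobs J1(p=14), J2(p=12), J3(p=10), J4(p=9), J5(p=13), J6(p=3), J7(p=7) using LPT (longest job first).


LPT: sort by longest processing time first
  J1: p=14
  J5: p=13
  J2: p=12
  J3: p=10
  J4: p=9
  J7: p=7
  J6: p=3
Order: J1 → J5 → J2 → J3 → J4 → J7 → J6


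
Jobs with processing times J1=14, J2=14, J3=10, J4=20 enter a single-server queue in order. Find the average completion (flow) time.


Completion times:
  J1: completes at 14
  J2: completes at 28
  J3: completes at 38
  J4: completes at 58
Sum = 138
Average = 138/4
= 34.50


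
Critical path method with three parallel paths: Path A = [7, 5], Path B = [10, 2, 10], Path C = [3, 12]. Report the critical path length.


Path A: 7 + 5 = 12
Path B: 10 + 2 + 10 = 22
Path C: 3 + 12 = 15
Critical path = longest = max(12, 22, 15)
= 22 (Path B)


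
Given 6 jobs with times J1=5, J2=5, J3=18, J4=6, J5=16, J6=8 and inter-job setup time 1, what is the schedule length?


Makespan = Σ processing + (n-1) × setup
= (5 + 5 + 18 + 6 + 16 + 8) + (6-1)×1
= 58 + 5
= 63 time units


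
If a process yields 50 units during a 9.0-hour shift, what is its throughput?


Throughput = units / time
= 50 / 9.0
= 5.6 units/hour


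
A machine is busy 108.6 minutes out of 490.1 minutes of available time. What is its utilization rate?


Utilization = busy / total × 100
= 108.6 / 490.1 × 100
= 22.2%


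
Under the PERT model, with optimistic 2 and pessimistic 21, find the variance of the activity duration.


σ² = ((p - o) / 6)² = (p - o)² / 36
= (21 - 2)² / 36
= 19² / 36
= 361 / 36
= 10.0278


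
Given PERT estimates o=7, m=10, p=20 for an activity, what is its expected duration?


te = (o + 4m + p) / 6
= (7 + 4×10 + 20) / 6
= (7 + 40 + 20) / 6
= 67 / 6
= 11.17


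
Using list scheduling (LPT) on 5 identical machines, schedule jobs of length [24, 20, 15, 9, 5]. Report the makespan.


Jobs (LPT sorted): [24, 20, 15, 9, 5]
Machines: 5
  J=24 → Machine 1 (load: 0+24=24)
  J=20 → Machine 2 (load: 0+20=20)
  J=15 → Machine 3 (load: 0+15=15)
  J=9 → Machine 4 (load: 0+9=9)
  J=5 → Machine 5 (load: 0+5=5)
Machine loads: [24, 20, 15, 9, 5]
Makespan = max = 24 time units


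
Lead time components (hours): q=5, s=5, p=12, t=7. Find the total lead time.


Lead time = queue + setup + processing + transit
= 5 + 5 + 12 + 7
= 29 hours


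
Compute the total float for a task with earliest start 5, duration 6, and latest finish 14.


EF = ES + duration = 5 + 6 = 11
LS = LF - duration = 14 - 6 = 8
Total Float = LF - EF = 14 - 11
(or LS - ES = 8 - 5)
= 3


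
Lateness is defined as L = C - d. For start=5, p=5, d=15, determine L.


Completion = 5 + 5 = 10
Lateness = C - d = 10 - 15
= -5


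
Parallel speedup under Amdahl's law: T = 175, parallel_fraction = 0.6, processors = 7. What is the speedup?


Amdahl's law: T_p = T × ((1-p) + p/N)
= 175 × ((1-0.6) + 0.6/7)
= 175 × (0.40 + 0.0857)
= 175 × 0.4857
= 85.00
Speedup = 175/85.00
= 2.06×


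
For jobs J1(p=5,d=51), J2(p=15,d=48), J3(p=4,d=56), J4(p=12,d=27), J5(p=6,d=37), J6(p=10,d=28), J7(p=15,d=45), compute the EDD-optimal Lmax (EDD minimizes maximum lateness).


EDD order: J4 → J6 → J5 → J7 → J2 → J1 → J3
Completion and lateness:
  J4: C=12, d=27, L=12-27=-15
  J6: C=22, d=28, L=22-28=-6
  J5: C=28, d=37, L=28-37=-9
  J7: C=43, d=45, L=43-45=-2
  J2: C=58, d=48, L=58-48=10
  J1: C=63, d=51, L=63-51=12
  J3: C=67, d=56, L=67-56=11
Lmax = max(-15, -6, -9, -2, 10, 12, 11)
= 12


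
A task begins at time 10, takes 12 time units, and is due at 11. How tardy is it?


Completion = start + processing = 10 + 12 = 22
Tardiness = max(0, C - d) = max(0, 22 - 11)
= max(0, 11)
= 11


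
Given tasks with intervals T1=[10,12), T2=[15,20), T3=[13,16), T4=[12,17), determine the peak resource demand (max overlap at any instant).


Check each time point for overlaps:
  t=15: 3 tasks active (T2, T3, T4)
Max concurrent = 3


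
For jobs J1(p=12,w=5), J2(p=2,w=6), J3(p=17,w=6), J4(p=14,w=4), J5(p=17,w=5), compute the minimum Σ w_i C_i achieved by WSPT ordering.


WSPT order (by p/w): J2 → J1 → J3 → J5 → J4
  J2: C=2, w·C=6×2=12
  J1: C=14, w·C=5×14=70
  J3: C=31, w·C=6×31=186
  J5: C=48, w·C=5×48=240
  J4: C=62, w·C=4×62=248
Σ w·C = 756
= 756


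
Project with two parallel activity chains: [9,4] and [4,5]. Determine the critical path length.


Path A: 9 + 4 = 13
Path B: 4 + 5 = 9
Critical path = longest = max(13, 9)
= 13 (Path A)


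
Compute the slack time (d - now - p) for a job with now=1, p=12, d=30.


Slack = due - current_time - processing
= 30 - 1 - 12
= 17


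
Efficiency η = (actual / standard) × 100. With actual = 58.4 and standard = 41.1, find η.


Efficiency = (actual / standard) × 100
= (58.4 / 41.1) × 100
= 142.1%


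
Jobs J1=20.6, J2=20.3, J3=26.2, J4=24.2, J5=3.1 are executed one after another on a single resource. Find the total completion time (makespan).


Sequential makespan: sum all processing times
= 20.6 + 20.3 + 26.2 + 24.2 + 3.1
= 94.4 time units


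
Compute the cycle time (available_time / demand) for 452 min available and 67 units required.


Cycle time = available time / demand
= 452 / 67
= 6.75 min/unit


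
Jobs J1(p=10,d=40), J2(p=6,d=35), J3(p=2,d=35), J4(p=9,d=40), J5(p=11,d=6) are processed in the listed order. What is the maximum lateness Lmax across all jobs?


Lateness per job (L = C - d):
  J1: C=10, d=40, L=-30
  J2: C=16, d=35, L=-19
  J3: C=18, d=35, L=-17
  J4: C=27, d=40, L=-13
  J5: C=38, d=6, L=32
Lmax = max(-30, -19, -17, -13, 32)
= 32


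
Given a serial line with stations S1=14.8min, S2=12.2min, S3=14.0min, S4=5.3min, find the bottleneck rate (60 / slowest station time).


Bottleneck = longest station time
Station times: [14.8, 12.2, 14.0, 5.3]
Max = 14.8 min
Rate = 60 / 14.8
= 4.05 units/hour (bottleneck: 14.8min)


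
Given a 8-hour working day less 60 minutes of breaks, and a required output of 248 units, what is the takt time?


Available = 8×60 - 60 = 420 min
Takt time = 420 / 248
= 1.69 min/unit


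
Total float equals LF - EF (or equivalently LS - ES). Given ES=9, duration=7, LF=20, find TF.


EF = ES + duration = 9 + 7 = 16
LS = LF - duration = 20 - 7 = 13
Total Float = LF - EF = 20 - 16
(or LS - ES = 13 - 9)
= 4


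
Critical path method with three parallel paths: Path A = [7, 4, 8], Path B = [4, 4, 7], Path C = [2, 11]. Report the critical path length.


Path A: 7 + 4 + 8 = 19
Path B: 4 + 4 + 7 = 15
Path C: 2 + 11 = 13
Critical path = longest = max(19, 15, 13)
= 19 (Path A)


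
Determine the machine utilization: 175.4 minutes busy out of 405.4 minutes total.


Utilization = busy / total × 100
= 175.4 / 405.4 × 100
= 43.3%


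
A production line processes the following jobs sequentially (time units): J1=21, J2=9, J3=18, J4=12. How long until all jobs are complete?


Sequential makespan: sum all processing times
= 21 + 9 + 18 + 12
= 60 time units


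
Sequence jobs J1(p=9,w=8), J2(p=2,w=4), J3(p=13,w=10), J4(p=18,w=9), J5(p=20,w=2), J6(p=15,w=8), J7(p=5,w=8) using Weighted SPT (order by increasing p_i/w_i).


WSPT (Smith's rule): sort by p/w ascending
  J2: p/w = 2/4 = 0.500
  J7: p/w = 5/8 = 0.625
  J1: p/w = 9/8 = 1.125
  J3: p/w = 13/10 = 1.300
  J6: p/w = 15/8 = 1.875
  J4: p/w = 18/9 = 2.000
  J5: p/w = 20/2 = 10.000
Order: J2 → J7 → J1 → J3 → J6 → J4 → J5


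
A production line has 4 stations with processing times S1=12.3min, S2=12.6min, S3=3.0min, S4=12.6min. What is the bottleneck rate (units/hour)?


Bottleneck = longest station time
Station times: [12.3, 12.6, 3.0, 12.6]
Max = 12.6 min
Rate = 60 / 12.6
= 4.76 units/hour (bottleneck: 12.6min)


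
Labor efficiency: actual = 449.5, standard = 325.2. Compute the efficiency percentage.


Efficiency = (actual / standard) × 100
= (449.5 / 325.2) × 100
= 138.2%


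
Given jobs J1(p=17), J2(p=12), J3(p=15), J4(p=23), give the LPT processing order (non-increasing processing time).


LPT: sort by longest processing time first
  J4: p=23
  J1: p=17
  J3: p=15
  J2: p=12
Order: J4 → J1 → J3 → J2


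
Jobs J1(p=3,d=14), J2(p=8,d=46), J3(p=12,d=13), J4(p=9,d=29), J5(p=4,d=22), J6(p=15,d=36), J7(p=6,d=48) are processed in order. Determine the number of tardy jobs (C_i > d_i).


Completion vs due date:
  J1: C=3, d=14 → on time
  J2: C=11, d=46 → on time
  J3: C=23, d=13 → TARDY
  J4: C=32, d=29 → TARDY
  J5: C=36, d=22 → TARDY
  J6: C=51, d=36 → TARDY
  J7: C=57, d=48 → TARDY
Tardy jobs: J3, J4, J5, J6, J7
Count = 5


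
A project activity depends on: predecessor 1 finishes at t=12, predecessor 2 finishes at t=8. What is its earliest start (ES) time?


ES = max of all predecessor completion times
Predecessors: [12, 8]
ES = max(12, 8)
= 12


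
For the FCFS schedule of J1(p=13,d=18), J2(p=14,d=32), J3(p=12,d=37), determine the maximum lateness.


Lateness per job (L = C - d):
  J1: C=13, d=18, L=-5
  J2: C=27, d=32, L=-5
  J3: C=39, d=37, L=2
Lmax = max(-5, -5, 2)
= 2


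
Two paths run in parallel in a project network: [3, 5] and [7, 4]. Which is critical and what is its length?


Path A: 3 + 5 = 8
Path B: 7 + 4 = 11
Critical path = longest = max(8, 11)
= 11 (Path B)


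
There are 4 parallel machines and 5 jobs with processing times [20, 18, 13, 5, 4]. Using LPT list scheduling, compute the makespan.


Jobs (LPT sorted): [20, 18, 13, 5, 4]
Machines: 4
  J=20 → Machine 1 (load: 0+20=20)
  J=18 → Machine 2 (load: 0+18=18)
  J=13 → Machine 3 (load: 0+13=13)
  J=5 → Machine 4 (load: 0+5=5)
  J=4 → Machine 4 (load: 5+4=9)
Machine loads: [20, 18, 13, 9]
Makespan = max = 20 time units


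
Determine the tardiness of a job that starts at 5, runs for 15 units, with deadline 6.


Completion = start + processing = 5 + 15 = 20
Tardiness = max(0, C - d) = max(0, 20 - 6)
= max(0, 14)
= 14


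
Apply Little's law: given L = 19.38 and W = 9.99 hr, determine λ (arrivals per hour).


Little's law: L = λW → λ = L / W
= 19.38 / 9.99
= 1.94 per hour


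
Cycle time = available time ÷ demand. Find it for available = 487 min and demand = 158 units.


Cycle time = available time / demand
= 487 / 158
= 3.08 min/unit


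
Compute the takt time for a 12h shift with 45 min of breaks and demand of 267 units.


Available = 12×60 - 45 = 675 min
Takt time = 675 / 267
= 2.53 min/unit


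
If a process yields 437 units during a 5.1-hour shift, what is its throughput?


Throughput = units / time
= 437 / 5.1
= 85.7 units/hour


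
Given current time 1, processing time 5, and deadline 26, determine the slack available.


Slack = due - current_time - processing
= 26 - 1 - 5
= 20


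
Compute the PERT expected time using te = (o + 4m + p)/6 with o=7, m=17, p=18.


te = (o + 4m + p) / 6
= (7 + 4×17 + 18) / 6
= (7 + 68 + 18) / 6
= 93 / 6
= 15.50


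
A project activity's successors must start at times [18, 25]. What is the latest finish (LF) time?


LF = min of all successor start times
Successors start at: [18, 25]
LF = min(18, 25)
= 18


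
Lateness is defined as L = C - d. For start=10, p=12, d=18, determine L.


Completion = 10 + 12 = 22
Lateness = C - d = 22 - 18
= 4


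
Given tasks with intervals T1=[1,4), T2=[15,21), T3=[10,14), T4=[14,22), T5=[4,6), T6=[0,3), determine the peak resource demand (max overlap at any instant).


Check each time point for overlaps:
  t=1: 2 tasks active (T1, T6)
Max concurrent = 2


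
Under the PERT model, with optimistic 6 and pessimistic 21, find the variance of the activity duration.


σ² = ((p - o) / 6)² = (p - o)² / 36
= (21 - 6)² / 36
= 15² / 36
= 225 / 36
= 6.2500


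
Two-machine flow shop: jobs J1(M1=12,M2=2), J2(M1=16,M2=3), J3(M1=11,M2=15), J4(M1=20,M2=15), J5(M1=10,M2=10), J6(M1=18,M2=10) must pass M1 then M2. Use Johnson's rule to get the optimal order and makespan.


Johnson's rule:
Group 1 (M1≤M2, sort by M1): ['J5', 'J3']
Group 2 (M1>M2, sort desc M2): ['J4', 'J6', 'J2', 'J1']
Sequence: J5 → J3 → J4 → J6 → J2 → J1
Makespan calculation:
  J5: M1 done=10, M2 done=20
  J3: M1 done=21, M2 done=36
  J4: M1 done=41, M2 done=56
  J6: M1 done=59, M2 done=69
  J2: M1 done=75, M2 done=78
  J1: M1 done=87, M2 done=89
= Sequence: J5 → J3 → J4 → J6 → J2 → J1, Makespan: 89


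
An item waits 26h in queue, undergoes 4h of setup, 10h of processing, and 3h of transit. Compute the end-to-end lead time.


Lead time = queue + setup + processing + transit
= 26 + 4 + 10 + 3
= 43 hours


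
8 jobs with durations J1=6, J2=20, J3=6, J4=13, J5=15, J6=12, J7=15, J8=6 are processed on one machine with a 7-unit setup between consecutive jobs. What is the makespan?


Makespan = Σ processing + (n-1) × setup
= (6 + 20 + 6 + 13 + 15 + 12 + 15 + 6) + (8-1)×7
= 93 + 49
= 142 time units


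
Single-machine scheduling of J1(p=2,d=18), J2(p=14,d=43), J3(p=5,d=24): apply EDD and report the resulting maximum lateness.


EDD order: J1 → J3 → J2
Completion and lateness:
  J1: C=2, d=18, L=2-18=-16
  J3: C=7, d=24, L=7-24=-17
  J2: C=21, d=43, L=21-43=-22
Lmax = max(-16, -17, -22)
= -16


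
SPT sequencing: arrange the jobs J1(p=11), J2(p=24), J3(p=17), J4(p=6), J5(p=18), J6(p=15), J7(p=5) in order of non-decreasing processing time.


SPT: sort by shortest processing time
  J7: p=5
  J4: p=6
  J1: p=11
  J6: p=15
  J3: p=17
  J5: p=18
  J2: p=24
Order: J7 → J4 → J1 → J6 → J3 → J5 → J2


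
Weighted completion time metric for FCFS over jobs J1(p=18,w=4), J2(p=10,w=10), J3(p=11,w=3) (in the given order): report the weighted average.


Completion times:
  J1: C=18, w×C=4×18=72
  J2: C=28, w×C=10×28=280
  J3: C=39, w×C=3×39=117
Sum w×C = 469
Sum w = 17
Weighted avg = 469/17
= 27.59


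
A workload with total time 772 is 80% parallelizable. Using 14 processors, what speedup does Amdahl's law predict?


Amdahl's law: T_p = T × ((1-p) + p/N)
= 772 × ((1-0.8) + 0.8/14)
= 772 × (0.20 + 0.0571)
= 772 × 0.2571
= 198.51
Speedup = 772/198.51
= 3.89×


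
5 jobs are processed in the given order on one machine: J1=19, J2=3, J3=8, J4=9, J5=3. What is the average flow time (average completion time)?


Completion times:
  J1: completes at 19
  J2: completes at 22
  J3: completes at 30
  J4: completes at 39
  J5: completes at 42
Sum = 152
Average = 152/5
= 30.40


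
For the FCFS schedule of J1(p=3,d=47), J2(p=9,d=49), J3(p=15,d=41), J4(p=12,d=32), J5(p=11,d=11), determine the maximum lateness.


Lateness per job (L = C - d):
  J1: C=3, d=47, L=-44
  J2: C=12, d=49, L=-37
  J3: C=27, d=41, L=-14
  J4: C=39, d=32, L=7
  J5: C=50, d=11, L=39
Lmax = max(-44, -37, -14, 7, 39)
= 39


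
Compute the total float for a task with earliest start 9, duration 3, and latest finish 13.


EF = ES + duration = 9 + 3 = 12
LS = LF - duration = 13 - 3 = 10
Total Float = LF - EF = 13 - 12
(or LS - ES = 10 - 9)
= 1


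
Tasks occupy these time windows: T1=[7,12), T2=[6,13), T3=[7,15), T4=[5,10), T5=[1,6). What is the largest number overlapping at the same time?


Check each time point for overlaps:
  t=7: 4 tasks active (T1, T2, T3, T4)
Max concurrent = 4


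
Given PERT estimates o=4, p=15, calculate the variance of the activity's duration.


σ² = ((p - o) / 6)² = (p - o)² / 36
= (15 - 4)² / 36
= 11² / 36
= 121 / 36
= 3.3611


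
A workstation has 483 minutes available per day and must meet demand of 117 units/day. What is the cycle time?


Cycle time = available time / demand
= 483 / 117
= 4.13 min/unit


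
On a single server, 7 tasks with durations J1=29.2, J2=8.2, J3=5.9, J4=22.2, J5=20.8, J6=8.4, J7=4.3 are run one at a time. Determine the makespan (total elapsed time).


Sequential makespan: sum all processing times
= 29.2 + 8.2 + 5.9 + 22.2 + 20.8 + 8.4 + 4.3
= 99.0 time units


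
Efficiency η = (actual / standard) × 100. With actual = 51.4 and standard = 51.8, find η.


Efficiency = (actual / standard) × 100
= (51.4 / 51.8) × 100
= 99.2%


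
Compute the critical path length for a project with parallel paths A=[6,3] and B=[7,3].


Path A: 6 + 3 = 9
Path B: 7 + 3 = 10
Critical path = longest = max(9, 10)
= 10 (Path B)


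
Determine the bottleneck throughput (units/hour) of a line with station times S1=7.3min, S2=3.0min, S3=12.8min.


Bottleneck = longest station time
Station times: [7.3, 3.0, 12.8]
Max = 12.8 min
Rate = 60 / 12.8
= 4.69 units/hour (bottleneck: 12.8min)


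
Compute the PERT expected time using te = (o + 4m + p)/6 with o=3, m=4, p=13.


te = (o + 4m + p) / 6
= (3 + 4×4 + 13) / 6
= (3 + 16 + 13) / 6
= 32 / 6
= 5.33


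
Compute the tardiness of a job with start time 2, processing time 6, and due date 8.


Completion = start + processing = 2 + 6 = 8
Tardiness = max(0, C - d) = max(0, 8 - 8)
= max(0, 0)
= 0


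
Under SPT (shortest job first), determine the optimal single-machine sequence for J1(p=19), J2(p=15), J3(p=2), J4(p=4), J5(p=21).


SPT: sort by shortest processing time
  J3: p=2
  J4: p=4
  J2: p=15
  J1: p=19
  J5: p=21
Order: J3 → J4 → J2 → J1 → J5


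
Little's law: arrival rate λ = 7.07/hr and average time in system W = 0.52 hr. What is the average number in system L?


Little's law: L = λ × W
= 7.07 × 0.52
= 3.68


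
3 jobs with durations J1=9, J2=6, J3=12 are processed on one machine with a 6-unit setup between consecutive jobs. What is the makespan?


Makespan = Σ processing + (n-1) × setup
= (9 + 6 + 12) + (3-1)×6
= 27 + 12
= 39 time units


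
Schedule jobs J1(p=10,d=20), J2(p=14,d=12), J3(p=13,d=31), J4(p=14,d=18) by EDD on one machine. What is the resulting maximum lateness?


EDD order: J2 → J4 → J1 → J3
Completion and lateness:
  J2: C=14, d=12, L=14-12=2
  J4: C=28, d=18, L=28-18=10
  J1: C=38, d=20, L=38-20=18
  J3: C=51, d=31, L=51-31=20
Lmax = max(2, 10, 18, 20)
= 20


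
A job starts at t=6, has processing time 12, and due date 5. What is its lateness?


Completion = 6 + 12 = 18
Lateness = C - d = 18 - 5
= 13


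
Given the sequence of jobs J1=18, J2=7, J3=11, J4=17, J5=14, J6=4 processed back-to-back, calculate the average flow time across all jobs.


Completion times:
  J1: completes at 18
  J2: completes at 25
  J3: completes at 36
  J4: completes at 53
  J5: completes at 67
  J6: completes at 71
Sum = 270
Average = 270/6
= 45.00


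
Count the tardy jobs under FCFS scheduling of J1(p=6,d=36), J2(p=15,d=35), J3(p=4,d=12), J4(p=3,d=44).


Completion vs due date:
  J1: C=6, d=36 → on time
  J2: C=21, d=35 → on time
  J3: C=25, d=12 → TARDY
  J4: C=28, d=44 → on time
Tardy jobs: J3
Count = 1


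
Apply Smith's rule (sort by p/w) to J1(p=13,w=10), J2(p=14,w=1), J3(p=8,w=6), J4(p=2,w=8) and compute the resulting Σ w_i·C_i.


WSPT order (by p/w): J4 → J1 → J3 → J2
  J4: C=2, w·C=8×2=16
  J1: C=15, w·C=10×15=150
  J3: C=23, w·C=6×23=138
  J2: C=37, w·C=1×37=37
Σ w·C = 341
= 341


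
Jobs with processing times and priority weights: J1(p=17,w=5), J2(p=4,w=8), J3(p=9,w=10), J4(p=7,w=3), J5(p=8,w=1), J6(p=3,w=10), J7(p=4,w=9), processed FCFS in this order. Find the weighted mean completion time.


Completion times:
  J1: C=17, w×C=5×17=85
  J2: C=21, w×C=8×21=168
  J3: C=30, w×C=10×30=300
  J4: C=37, w×C=3×37=111
  J5: C=45, w×C=1×45=45
  J6: C=48, w×C=10×48=480
  J7: C=52, w×C=9×52=468
Sum w×C = 1657
Sum w = 46
Weighted avg = 1657/46
= 36.02


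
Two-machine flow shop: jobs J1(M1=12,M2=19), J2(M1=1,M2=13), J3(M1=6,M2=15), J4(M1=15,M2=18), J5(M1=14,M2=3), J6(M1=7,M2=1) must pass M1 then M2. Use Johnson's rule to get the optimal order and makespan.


Johnson's rule:
Group 1 (M1≤M2, sort by M1): ['J2', 'J3', 'J1', 'J4']
Group 2 (M1>M2, sort desc M2): ['J5', 'J6']
Sequence: J2 → J3 → J1 → J4 → J5 → J6
Makespan calculation:
  J2: M1 done=1, M2 done=14
  J3: M1 done=7, M2 done=29
  J1: M1 done=19, M2 done=48
  J4: M1 done=34, M2 done=66
  J5: M1 done=48, M2 done=69
  J6: M1 done=55, M2 done=70
= Sequence: J2 → J3 → J1 → J4 → J5 → J6, Makespan: 70


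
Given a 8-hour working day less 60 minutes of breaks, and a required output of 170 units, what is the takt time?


Available = 8×60 - 60 = 420 min
Takt time = 420 / 170
= 2.47 min/unit


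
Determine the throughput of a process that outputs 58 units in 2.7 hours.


Throughput = units / time
= 58 / 2.7
= 21.5 units/hour


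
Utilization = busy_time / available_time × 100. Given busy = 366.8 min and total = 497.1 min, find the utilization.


Utilization = busy / total × 100
= 366.8 / 497.1 × 100
= 73.8%


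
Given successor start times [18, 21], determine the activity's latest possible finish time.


LF = min of all successor start times
Successors start at: [18, 21]
LF = min(18, 21)
= 18


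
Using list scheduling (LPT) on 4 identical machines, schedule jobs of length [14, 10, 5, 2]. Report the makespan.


Jobs (LPT sorted): [14, 10, 5, 2]
Machines: 4
  J=14 → Machine 1 (load: 0+14=14)
  J=10 → Machine 2 (load: 0+10=10)
  J=5 → Machine 3 (load: 0+5=5)
  J=2 → Machine 4 (load: 0+2=2)
Machine loads: [14, 10, 5, 2]
Makespan = max = 14 time units


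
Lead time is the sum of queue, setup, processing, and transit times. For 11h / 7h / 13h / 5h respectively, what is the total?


Lead time = queue + setup + processing + transit
= 11 + 7 + 13 + 5
= 36 hours


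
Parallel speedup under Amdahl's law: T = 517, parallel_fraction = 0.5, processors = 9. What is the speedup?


Amdahl's law: T_p = T × ((1-p) + p/N)
= 517 × ((1-0.5) + 0.5/9)
= 517 × (0.50 + 0.0556)
= 517 × 0.5556
= 287.22
Speedup = 517/287.22
= 1.80×


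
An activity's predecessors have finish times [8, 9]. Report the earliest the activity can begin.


ES = max of all predecessor completion times
Predecessors: [8, 9]
ES = max(8, 9)
= 9


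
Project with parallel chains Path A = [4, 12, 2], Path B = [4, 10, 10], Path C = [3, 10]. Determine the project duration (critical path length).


Path A: 4 + 12 + 2 = 18
Path B: 4 + 10 + 10 = 24
Path C: 3 + 10 = 13
Critical path = longest = max(18, 24, 13)
= 24 (Path B)


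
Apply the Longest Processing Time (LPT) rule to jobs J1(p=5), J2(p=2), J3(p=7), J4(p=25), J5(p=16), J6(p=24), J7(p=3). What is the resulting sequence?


LPT: sort by longest processing time first
  J4: p=25
  J6: p=24
  J5: p=16
  J3: p=7
  J1: p=5
  J7: p=3
  J2: p=2
Order: J4 → J6 → J5 → J3 → J1 → J7 → J2


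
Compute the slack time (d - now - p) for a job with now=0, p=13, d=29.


Slack = due - current_time - processing
= 29 - 0 - 13
= 16


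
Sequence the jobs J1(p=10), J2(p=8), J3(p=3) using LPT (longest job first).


LPT: sort by longest processing time first
  J1: p=10
  J2: p=8
  J3: p=3
Order: J1 → J2 → J3


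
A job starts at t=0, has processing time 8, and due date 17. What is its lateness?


Completion = 0 + 8 = 8
Lateness = C - d = 8 - 17
= -9


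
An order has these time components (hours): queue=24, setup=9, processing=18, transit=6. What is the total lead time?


Lead time = queue + setup + processing + transit
= 24 + 9 + 18 + 6
= 57 hours


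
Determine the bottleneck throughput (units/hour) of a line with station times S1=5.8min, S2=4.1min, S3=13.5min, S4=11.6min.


Bottleneck = longest station time
Station times: [5.8, 4.1, 13.5, 11.6]
Max = 13.5 min
Rate = 60 / 13.5
= 4.44 units/hour (bottleneck: 13.5min)


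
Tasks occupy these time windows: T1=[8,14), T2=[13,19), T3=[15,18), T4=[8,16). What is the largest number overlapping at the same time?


Check each time point for overlaps:
  t=13: 3 tasks active (T1, T2, T4)
Max concurrent = 3
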